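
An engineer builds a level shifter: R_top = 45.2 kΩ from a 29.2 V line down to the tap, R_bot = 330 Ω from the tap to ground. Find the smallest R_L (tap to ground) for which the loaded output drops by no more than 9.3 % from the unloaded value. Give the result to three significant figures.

R_L(min) ≈ 3.20 kΩ

Output resistance R_th = R_top‖R_bot = (45200 × 330)/45530 = 327.6 Ω.
The fractional drop is R_th/(R_th + R_L); requiring this ≤ 0.0930 gives R_L ≥ R_th(1/0.0930 − 1) = 327.6 × 9.753 = 3.20 kΩ.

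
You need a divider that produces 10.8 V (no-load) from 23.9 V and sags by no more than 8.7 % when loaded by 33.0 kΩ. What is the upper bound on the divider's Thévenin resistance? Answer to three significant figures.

Loading drop = R_th/(R_th + R_L) ≤ 0.0870, so R_th ≤ R_L · ε/(1−ε) = 33.0 kΩ × 0.0870/0.9130 = 3.14 kΩ.

R_th ≤ 3.14 kΩ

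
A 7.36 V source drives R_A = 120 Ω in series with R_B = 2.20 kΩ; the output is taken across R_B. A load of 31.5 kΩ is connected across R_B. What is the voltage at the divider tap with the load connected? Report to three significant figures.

V_out ≈ 6.95 V

The load sits in parallel with R_B: R_B‖R_L = (2200 × 31500) / (2200 + 31500) = 2056 Ω.
V_out = 7.36 × 2056 / (120 + 2056) = 7.36 × 2056/2176 = 6.95 V.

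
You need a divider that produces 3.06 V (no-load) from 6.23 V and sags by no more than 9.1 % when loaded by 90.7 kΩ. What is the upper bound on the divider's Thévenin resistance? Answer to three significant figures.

R_th ≤ 9.08 kΩ

Loading drop = R_th/(R_th + R_L) ≤ 0.0910, so R_th ≤ R_L · ε/(1−ε) = 90.7 kΩ × 0.0910/0.9090 = 9.08 kΩ.
(Any R1, R2 with R2/(R1+R2) = 0.491 and R1‖R2 ≤ 9.08 kΩ will meet the spec.)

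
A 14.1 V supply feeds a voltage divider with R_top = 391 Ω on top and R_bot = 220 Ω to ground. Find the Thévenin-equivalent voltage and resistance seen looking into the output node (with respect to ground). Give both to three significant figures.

V_th = 5.08 V, R_th = 141 Ω

V_th is the open-circuit tap voltage: 14.1 × 220/(391 + 220) = 5.08 V.
With the supply zeroed, R_top and R_bot appear in parallel from the tap: R_th = R_top‖R_bot = (391 × 220)/611.0 = 141 Ω.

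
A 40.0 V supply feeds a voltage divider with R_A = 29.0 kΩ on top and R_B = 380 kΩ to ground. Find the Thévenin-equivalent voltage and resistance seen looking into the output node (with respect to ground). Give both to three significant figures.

V_th is the open-circuit tap voltage: 40.0 × 380/(29.0 + 380) = 37.2 V.
With the supply zeroed, R_A and R_B appear in parallel from the tap: R_th = R_A‖R_B = (29.0 × 380)/409.0 = 26.9 kΩ.

V_th = 37.2 V, R_th = 26.9 kΩ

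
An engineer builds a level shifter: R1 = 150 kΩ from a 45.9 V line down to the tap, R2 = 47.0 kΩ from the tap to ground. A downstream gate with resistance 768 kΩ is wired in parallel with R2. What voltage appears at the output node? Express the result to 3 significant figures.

V_out ≈ 10.5 V

The load sits in parallel with R2: R2‖R_L = (47.0 × 768) / (47.0 + 768) = 44.29 kΩ.
V_out = 45.9 × 44.29 / (150 + 44.29) = 45.9 × 44.29/194.3 = 10.5 V.
(Unloaded it would have been 11.0 V.)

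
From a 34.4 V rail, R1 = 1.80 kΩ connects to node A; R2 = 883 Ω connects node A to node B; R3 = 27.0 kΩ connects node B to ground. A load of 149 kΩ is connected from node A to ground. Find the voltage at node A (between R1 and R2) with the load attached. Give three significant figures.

Below node A the series string R2+R3 = 27880 Ω sits in parallel with the 149000 Ω load: 23490 Ω.
V_A = 34.4 × 23490/(1800 + 23490) = 32.0 V.

V ≈ 32.0 V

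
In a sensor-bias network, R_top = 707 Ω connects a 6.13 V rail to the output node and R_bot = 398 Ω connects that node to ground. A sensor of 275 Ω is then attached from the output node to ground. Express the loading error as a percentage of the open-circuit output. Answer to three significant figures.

48.1 %

The divider's output (Thévenin) resistance is R_top‖R_bot = 254.6 Ω.
Fractional drop under load = R_th/(R_th + R_L) = 254.6 / (254.6 + 275) = 0.4808.
So the output falls by 48.1 %.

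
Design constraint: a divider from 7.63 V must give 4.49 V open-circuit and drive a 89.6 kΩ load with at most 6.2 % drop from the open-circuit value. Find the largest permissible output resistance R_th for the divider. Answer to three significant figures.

R_th ≤ 5.92 kΩ

Loading drop = R_th/(R_th + R_L) ≤ 0.0620, so R_th ≤ R_L · ε/(1−ε) = 89.6 kΩ × 0.0620/0.9380 = 5.92 kΩ.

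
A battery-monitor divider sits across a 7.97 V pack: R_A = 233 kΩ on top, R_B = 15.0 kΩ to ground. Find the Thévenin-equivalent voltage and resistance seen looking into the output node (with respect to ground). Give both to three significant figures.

V_th is the open-circuit tap voltage: 7.97 × 15.0/(233 + 15.0) = 0.482 V.
With the supply zeroed, R_A and R_B appear in parallel from the tap: R_th = R_A‖R_B = (233 × 15.0)/248.0 = 14.1 kΩ.

V_th = 0.482 V, R_th = 14.1 kΩ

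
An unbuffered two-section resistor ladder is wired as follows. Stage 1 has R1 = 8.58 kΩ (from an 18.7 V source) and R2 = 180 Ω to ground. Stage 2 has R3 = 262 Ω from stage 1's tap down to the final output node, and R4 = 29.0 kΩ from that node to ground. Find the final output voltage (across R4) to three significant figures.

V_out ≈ 0.379 V

Stage 2 presents R3+R4 = 29260 Ω as a load on stage 1's tap.
Stage 1's lower leg becomes R2‖(R3+R4) = 178.9 Ω, so V_mid = 18.7 × 178.9/8759 = 0.3819 V.
Stage 2 is itself unloaded: V_out = V_mid × R4/(R3+R4) = 0.3819 × 29000/29260 = 0.379 V.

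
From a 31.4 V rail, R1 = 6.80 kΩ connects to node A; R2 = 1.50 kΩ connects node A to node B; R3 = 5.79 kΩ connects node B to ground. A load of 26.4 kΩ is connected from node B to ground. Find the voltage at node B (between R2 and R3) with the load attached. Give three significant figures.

At node B, R3 is in parallel with the load: R3‖R_L = 4.749 kΩ.
Below node A the resistance is R2 + (R3‖R_L) = 6.249 kΩ, so V_A = 31.4 × 6.249/13.05 = 15.04 V.
Then V_B = V_A × (R3‖R_L)/(R2 + R3‖R_L) = 15.04 × 4.749/6.249 = 11.4 V.

V ≈ 11.4 V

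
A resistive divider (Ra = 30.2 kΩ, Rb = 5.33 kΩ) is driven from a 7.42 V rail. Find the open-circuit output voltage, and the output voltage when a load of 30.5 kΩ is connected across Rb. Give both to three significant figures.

Unloaded: 1.11 V; loaded: 0.969 V

Open-circuit: V = 7.42 × 5.33/(30.2 + 5.33) = 1.11 V.
With the load, Rb becomes Rb‖R_L = 4.537 kΩ, so V = 7.42 × 4.537/34.74 = 0.969 V.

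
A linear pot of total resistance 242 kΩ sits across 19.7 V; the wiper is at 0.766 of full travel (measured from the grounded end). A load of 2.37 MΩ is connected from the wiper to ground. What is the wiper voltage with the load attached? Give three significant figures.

V ≈ 14.8 V

The wiper splits the pot into (1−α)R = 56.63 kΩ above and αR = 185.4 kΩ below.
Lower section ‖ load = 171.9 kΩ.
V_wiper = 19.7 × 171.9/(56.63 + 171.9) = 14.8 V.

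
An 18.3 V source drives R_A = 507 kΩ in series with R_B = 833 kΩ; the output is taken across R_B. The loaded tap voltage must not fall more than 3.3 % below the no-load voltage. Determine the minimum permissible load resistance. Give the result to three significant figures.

Output resistance R_th = R_A‖R_B = (507 × 833)/1340 = 315.2 kΩ.
The fractional drop is R_th/(R_th + R_L); requiring this ≤ 0.0330 gives R_L ≥ R_th(1/0.0330 − 1) = 315.2 × 29.30 = 9.24 MΩ.

R_L(min) ≈ 9.24 MΩ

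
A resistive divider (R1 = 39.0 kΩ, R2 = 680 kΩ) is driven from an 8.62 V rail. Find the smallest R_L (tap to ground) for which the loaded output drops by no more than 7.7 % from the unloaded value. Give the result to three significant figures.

Output resistance R_th = R1‖R2 = (39.0 × 680)/719.0 = 36.88 kΩ.
The fractional drop is R_th/(R_th + R_L); requiring this ≤ 0.0770 gives R_L ≥ R_th(1/0.0770 − 1) = 36.88 × 11.99 = 442 kΩ.

R_L(min) ≈ 442 kΩ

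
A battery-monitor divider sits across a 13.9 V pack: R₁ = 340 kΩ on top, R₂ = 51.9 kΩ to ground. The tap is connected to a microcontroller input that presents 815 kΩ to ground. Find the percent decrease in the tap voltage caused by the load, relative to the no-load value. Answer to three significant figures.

The divider's output (Thévenin) resistance is R₁‖R₂ = 45.03 kΩ.
Fractional drop under load = R_th/(R_th + R_L) = 45.03 / (45.03 + 815) = 0.05236.
So the output falls by 5.24 %.

5.24 %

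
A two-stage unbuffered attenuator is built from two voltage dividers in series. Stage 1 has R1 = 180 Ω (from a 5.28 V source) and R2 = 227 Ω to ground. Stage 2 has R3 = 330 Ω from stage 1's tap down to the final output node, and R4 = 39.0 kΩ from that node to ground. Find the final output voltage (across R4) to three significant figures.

V_out ≈ 2.91 V

Stage 2 presents R3+R4 = 39330 Ω as a load on stage 1's tap.
Stage 1's lower leg becomes R2‖(R3+R4) = 225.7 Ω, so V_mid = 5.28 × 225.7/405.7 = 2.937 V.
Stage 2 is itself unloaded: V_out = V_mid × R4/(R3+R4) = 2.937 × 39000/39330 = 2.91 V.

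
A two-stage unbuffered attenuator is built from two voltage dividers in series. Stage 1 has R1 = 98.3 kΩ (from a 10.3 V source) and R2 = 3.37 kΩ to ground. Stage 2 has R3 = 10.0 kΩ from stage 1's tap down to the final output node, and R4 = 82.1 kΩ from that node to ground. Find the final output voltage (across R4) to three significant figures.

V_out ≈ 0.294 V

Stage 2 presents R3+R4 = 92.10 kΩ as a load on stage 1's tap.
Stage 1's lower leg becomes R2‖(R3+R4) = 3.251 kΩ, so V_mid = 10.3 × 3.251/101.6 = 0.3297 V.
Stage 2 is itself unloaded: V_out = V_mid × R4/(R3+R4) = 0.3297 × 82.1/92.10 = 0.294 V.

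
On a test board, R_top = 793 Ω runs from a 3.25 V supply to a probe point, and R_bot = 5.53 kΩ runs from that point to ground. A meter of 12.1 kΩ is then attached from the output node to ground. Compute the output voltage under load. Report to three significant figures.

The load sits in parallel with R_bot: R_bot‖R_L = (5530 × 12100) / (5530 + 12100) = 3795 Ω.
V_out = 3.25 × 3795 / (793 + 3795) = 3.25 × 3795/4588 = 2.69 V.

V_out ≈ 2.69 V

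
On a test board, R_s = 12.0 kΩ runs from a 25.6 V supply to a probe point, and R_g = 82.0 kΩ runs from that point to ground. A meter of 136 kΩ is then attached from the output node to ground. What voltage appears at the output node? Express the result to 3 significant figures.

The load sits in parallel with R_g: R_g‖R_L = (82.0 × 136) / (82.0 + 136) = 51.16 kΩ.
V_out = 25.6 × 51.16 / (12.0 + 51.16) = 25.6 × 51.16/63.16 = 20.7 V.
(Unloaded it would have been 22.3 V.)

V_out ≈ 20.7 V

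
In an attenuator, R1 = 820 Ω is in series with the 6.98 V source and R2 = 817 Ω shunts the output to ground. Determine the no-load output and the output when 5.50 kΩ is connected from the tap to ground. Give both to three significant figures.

Unloaded: 3.48 V; loaded: 3.24 V

Open-circuit: V = 6.98 × 817/(820 + 817) = 3.48 V.
With the load, R2 becomes R2‖R_L = 711.3 Ω, so V = 6.98 × 711.3/1531 = 3.24 V.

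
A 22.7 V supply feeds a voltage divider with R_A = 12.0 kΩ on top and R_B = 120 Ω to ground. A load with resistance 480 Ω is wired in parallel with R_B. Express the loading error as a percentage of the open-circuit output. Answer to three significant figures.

19.8 %

The divider's output (Thévenin) resistance is R_A‖R_B = 118.8 Ω.
Fractional drop under load = R_th/(R_th + R_L) = 118.8 / (118.8 + 480) = 0.1984.
So the output falls by 19.8 %.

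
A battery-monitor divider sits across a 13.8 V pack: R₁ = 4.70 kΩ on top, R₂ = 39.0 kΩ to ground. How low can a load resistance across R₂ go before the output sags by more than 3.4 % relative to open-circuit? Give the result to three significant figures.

R_L(min) ≈ 119 kΩ

Output resistance R_th = R₁‖R₂ = (4.70 × 39.0)/43.70 = 4.195 kΩ.
The fractional drop is R_th/(R_th + R_L); requiring this ≤ 0.0340 gives R_L ≥ R_th(1/0.0340 − 1) = 4.195 × 28.41 = 119 kΩ.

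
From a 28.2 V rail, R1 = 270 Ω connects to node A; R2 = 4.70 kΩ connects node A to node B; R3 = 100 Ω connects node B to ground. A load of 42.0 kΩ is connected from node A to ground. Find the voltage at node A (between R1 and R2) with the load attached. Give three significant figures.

V ≈ 26.5 V

Below node A the series string R2+R3 = 4800 Ω sits in parallel with the 42000 Ω load: 4308 Ω.
V_A = 28.2 × 4308/(270 + 4308) = 26.5 V.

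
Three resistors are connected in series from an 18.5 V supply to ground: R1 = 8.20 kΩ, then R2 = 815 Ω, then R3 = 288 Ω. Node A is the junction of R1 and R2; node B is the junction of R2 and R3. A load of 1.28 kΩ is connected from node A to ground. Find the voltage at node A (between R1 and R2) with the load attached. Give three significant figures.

Below node A the series string R2+R3 = 1103 Ω sits in parallel with the 1280 Ω load: 592.5 Ω.
V_A = 18.5 × 592.5/(8200 + 592.5) = 1.25 V.

V ≈ 1.25 V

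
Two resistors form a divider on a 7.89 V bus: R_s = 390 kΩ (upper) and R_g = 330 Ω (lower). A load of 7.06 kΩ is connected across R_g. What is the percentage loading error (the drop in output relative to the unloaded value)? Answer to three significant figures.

4.46 %

The divider's output (Thévenin) resistance is R_s‖R_g = 329.7 Ω.
Fractional drop under load = R_th/(R_th + R_L) = 329.7 / (329.7 + 7060) = 0.04462.
So the output falls by 4.46 %.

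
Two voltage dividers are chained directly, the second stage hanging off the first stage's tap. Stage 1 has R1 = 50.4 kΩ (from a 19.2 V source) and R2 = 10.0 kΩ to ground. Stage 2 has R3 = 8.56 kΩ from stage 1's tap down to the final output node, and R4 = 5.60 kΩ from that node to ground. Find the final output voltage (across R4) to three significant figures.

V_out ≈ 0.791 V

Stage 2 presents R3+R4 = 14.16 kΩ as a load on stage 1's tap.
Stage 1's lower leg becomes R2‖(R3+R4) = 5.861 kΩ, so V_mid = 19.2 × 5.861/56.26 = 2.000 V.
Stage 2 is itself unloaded: V_out = V_mid × R4/(R3+R4) = 2.000 × 5.60/14.16 = 0.791 V.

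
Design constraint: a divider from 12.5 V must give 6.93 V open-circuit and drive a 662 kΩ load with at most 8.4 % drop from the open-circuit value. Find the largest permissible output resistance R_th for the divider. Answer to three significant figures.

Loading drop = R_th/(R_th + R_L) ≤ 0.0840, so R_th ≤ R_L · ε/(1−ε) = 662 kΩ × 0.0840/0.9160 = 60.7 kΩ.

R_th ≤ 60.7 kΩ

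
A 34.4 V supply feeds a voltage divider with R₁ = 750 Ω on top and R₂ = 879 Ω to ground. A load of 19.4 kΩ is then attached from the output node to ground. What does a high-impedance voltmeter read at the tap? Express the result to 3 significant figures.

The load sits in parallel with R₂: R₂‖R_L = (879 × 19400) / (879 + 19400) = 840.9 Ω.
V_out = 34.4 × 840.9 / (750 + 840.9) = 34.4 × 840.9/1591 = 18.2 V.

V_out ≈ 18.2 V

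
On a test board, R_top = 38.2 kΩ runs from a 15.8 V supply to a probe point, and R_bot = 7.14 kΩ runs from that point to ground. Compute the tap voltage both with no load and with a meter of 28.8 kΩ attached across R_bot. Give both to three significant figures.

Open-circuit: V = 15.8 × 7.14/(38.2 + 7.14) = 2.49 V.
With the load, R_bot becomes R_bot‖R_L = 5.722 kΩ, so V = 15.8 × 5.722/43.92 = 2.06 V.

Unloaded: 2.49 V; loaded: 2.06 V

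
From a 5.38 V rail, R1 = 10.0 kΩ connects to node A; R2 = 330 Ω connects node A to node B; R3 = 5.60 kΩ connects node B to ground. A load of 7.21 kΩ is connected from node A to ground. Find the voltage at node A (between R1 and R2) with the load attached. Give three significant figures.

Below node A the series string R2+R3 = 5930 Ω sits in parallel with the 7210 Ω load: 3254 Ω.
V_A = 5.38 × 3254/(10000 + 3254) = 1.32 V.

V ≈ 1.32 V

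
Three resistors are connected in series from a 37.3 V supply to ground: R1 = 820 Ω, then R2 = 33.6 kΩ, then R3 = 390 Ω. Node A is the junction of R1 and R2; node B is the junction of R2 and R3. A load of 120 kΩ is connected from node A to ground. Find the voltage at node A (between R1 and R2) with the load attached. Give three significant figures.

Below node A the series string R2+R3 = 33990 Ω sits in parallel with the 120000 Ω load: 26490 Ω.
V_A = 37.3 × 26490/(820 + 26490) = 36.2 V.

V ≈ 36.2 V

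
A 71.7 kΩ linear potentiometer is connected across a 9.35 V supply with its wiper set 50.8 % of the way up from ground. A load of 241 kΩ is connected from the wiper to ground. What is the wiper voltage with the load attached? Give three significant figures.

The wiper splits the pot into (1−α)R = 35.28 kΩ above and αR = 36.42 kΩ below.
Lower section ‖ load = 31.64 kΩ.
V_wiper = 9.35 × 31.64/(35.28 + 31.64) = 4.42 V.

V ≈ 4.42 V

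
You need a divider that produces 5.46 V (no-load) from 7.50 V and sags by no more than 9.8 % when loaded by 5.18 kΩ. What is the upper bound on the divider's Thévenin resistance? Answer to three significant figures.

R_th ≤ 563 Ω

Loading drop = R_th/(R_th + R_L) ≤ 0.0980, so R_th ≤ R_L · ε/(1−ε) = 5.18 kΩ × 0.0980/0.9020 = 563 Ω.
(Any R1, R2 with R2/(R1+R2) = 0.728 and R1‖R2 ≤ 563 Ω will meet the spec.)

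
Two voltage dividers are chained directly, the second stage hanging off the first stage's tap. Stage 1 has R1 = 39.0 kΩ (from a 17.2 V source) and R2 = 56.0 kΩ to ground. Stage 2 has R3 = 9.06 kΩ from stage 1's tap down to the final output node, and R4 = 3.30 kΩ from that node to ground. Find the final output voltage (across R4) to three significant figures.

Stage 2 presents R3+R4 = 12.36 kΩ as a load on stage 1's tap.
Stage 1's lower leg becomes R2‖(R3+R4) = 10.13 kΩ, so V_mid = 17.2 × 10.13/49.13 = 3.545 V.
Stage 2 is itself unloaded: V_out = V_mid × R4/(R3+R4) = 3.545 × 3.30/12.36 = 0.947 V.

V_out ≈ 0.947 V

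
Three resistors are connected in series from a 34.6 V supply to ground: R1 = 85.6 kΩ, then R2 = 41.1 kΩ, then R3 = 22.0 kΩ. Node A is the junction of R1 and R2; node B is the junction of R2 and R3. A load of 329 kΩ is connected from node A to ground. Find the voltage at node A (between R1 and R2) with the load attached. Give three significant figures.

V ≈ 13.2 V

Below node A the series string R2+R3 = 63.10 kΩ sits in parallel with the 329 kΩ load: 52.95 kΩ.
V_A = 34.6 × 52.95/(85.6 + 52.95) = 13.2 V.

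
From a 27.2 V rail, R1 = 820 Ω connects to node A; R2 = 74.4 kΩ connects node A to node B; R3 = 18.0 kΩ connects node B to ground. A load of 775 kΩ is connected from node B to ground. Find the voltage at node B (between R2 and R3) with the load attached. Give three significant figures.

V ≈ 5.16 V

At node B, R3 is in parallel with the load: R3‖R_L = 17590 Ω.
Below node A the resistance is R2 + (R3‖R_L) = 91990 Ω, so V_A = 27.2 × 91990/92810 = 26.96 V.
Then V_B = V_A × (R3‖R_L)/(R2 + R3‖R_L) = 26.96 × 17590/91990 = 5.16 V.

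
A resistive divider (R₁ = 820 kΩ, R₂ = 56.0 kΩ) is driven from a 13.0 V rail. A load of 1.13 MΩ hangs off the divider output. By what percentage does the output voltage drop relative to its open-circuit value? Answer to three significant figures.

4.43 %

The divider's output (Thévenin) resistance is R₁‖R₂ = 52.42 kΩ.
Fractional drop under load = R_th/(R_th + R_L) = 52.42 / (52.42 + 1130) = 0.04433.
So the output falls by 4.43 %.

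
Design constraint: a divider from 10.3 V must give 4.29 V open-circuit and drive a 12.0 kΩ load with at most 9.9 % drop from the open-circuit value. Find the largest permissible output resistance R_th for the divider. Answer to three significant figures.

R_th ≤ 1.32 kΩ

Loading drop = R_th/(R_th + R_L) ≤ 0.0990, so R_th ≤ R_L · ε/(1−ε) = 12.0 kΩ × 0.0990/0.9010 = 1.32 kΩ.
(Any R1, R2 with R2/(R1+R2) = 0.417 and R1‖R2 ≤ 1.32 kΩ will meet the spec.)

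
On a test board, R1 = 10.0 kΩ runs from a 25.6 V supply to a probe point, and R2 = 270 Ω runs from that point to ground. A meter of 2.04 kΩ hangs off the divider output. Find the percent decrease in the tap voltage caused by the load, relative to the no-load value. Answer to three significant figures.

Unloaded V = 25.6 × 270/10270 = 0.67303 V.
Loaded: R2‖R_L = 238.4 Ω, giving V = 25.6 × 238.4/10240 = 0.59619 V.
Drop = (0.67303 − 0.59619) / 0.67303 = 11.4 %.

11.4 %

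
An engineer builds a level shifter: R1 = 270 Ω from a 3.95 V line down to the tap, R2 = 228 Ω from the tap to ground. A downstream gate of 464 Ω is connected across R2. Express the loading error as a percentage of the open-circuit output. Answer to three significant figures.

21.0 %

The divider's output (Thévenin) resistance is R1‖R2 = 123.6 Ω.
Fractional drop under load = R_th/(R_th + R_L) = 123.6 / (123.6 + 464) = 0.2104.
So the output falls by 21.0 %.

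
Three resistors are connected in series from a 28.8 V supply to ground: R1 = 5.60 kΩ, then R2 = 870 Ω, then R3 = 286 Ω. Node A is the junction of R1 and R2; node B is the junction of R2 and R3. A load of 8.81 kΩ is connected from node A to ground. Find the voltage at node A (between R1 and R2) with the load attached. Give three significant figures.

Below node A the series string R2+R3 = 1156 Ω sits in parallel with the 8810 Ω load: 1022 Ω.
V_A = 28.8 × 1022/(5600 + 1022) = 4.44 V.

V ≈ 4.44 V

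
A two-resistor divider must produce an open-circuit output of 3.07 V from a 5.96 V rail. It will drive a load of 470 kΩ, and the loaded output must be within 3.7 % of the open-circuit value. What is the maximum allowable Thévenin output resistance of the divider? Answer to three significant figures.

Loading drop = R_th/(R_th + R_L) ≤ 0.0370, so R_th ≤ R_L · ε/(1−ε) = 470 kΩ × 0.0370/0.9630 = 18.1 kΩ.

R_th ≤ 18.1 kΩ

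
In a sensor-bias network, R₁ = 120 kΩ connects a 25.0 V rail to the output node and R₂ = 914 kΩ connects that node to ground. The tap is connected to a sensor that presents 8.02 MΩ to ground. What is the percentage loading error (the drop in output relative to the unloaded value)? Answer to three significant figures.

1.31 %

The divider's output (Thévenin) resistance is R₁‖R₂ = 106.1 kΩ.
Fractional drop under load = R_th/(R_th + R_L) = 106.1 / (106.1 + 8020) = 0.01305.
So the output falls by 1.31 %.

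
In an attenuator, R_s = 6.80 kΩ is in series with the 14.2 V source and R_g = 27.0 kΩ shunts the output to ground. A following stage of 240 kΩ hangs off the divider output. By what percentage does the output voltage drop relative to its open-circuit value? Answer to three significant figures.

2.21 %

The divider's output (Thévenin) resistance is R_s‖R_g = 5.432 kΩ.
Fractional drop under load = R_th/(R_th + R_L) = 5.432 / (5.432 + 240) = 0.02213.
So the output falls by 2.21 %.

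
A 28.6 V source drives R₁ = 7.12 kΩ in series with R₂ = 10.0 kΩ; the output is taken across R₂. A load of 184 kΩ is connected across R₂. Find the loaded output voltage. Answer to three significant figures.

The load sits in parallel with R₂: R₂‖R_L = (10.0 × 184) / (10.0 + 184) = 9.485 kΩ.
V_out = 28.6 × 9.485 / (7.12 + 9.485) = 28.6 × 9.485/16.60 = 16.3 V.
(Unloaded it would have been 16.7 V.)

V_out ≈ 16.3 V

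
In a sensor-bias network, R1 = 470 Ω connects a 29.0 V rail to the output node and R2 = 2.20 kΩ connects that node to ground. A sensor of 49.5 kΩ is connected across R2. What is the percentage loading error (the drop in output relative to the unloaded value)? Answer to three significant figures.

The divider's output (Thévenin) resistance is R1‖R2 = 387.3 Ω.
Fractional drop under load = R_th/(R_th + R_L) = 387.3 / (387.3 + 49500) = 0.007763.
So the output falls by 0.776 %.

0.776 %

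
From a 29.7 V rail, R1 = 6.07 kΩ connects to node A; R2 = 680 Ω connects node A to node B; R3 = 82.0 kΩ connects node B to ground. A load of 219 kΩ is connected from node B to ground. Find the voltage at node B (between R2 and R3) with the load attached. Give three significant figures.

V ≈ 26.7 V

At node B, R3 is in parallel with the load: R3‖R_L = 59660 Ω.
Below node A the resistance is R2 + (R3‖R_L) = 60340 Ω, so V_A = 29.7 × 60340/66410 = 26.99 V.
Then V_B = V_A × (R3‖R_L)/(R2 + R3‖R_L) = 26.99 × 59660/60340 = 26.7 V.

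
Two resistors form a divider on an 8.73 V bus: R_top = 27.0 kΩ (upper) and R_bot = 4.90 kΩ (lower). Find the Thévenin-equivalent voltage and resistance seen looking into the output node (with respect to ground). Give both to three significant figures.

V_th = 1.34 V, R_th = 4.15 kΩ

V_th is the open-circuit tap voltage: 8.73 × 4.90/(27.0 + 4.90) = 1.34 V.
With the supply zeroed, R_top and R_bot appear in parallel from the tap: R_th = R_top‖R_bot = (27.0 × 4.90)/31.90 = 4.15 kΩ.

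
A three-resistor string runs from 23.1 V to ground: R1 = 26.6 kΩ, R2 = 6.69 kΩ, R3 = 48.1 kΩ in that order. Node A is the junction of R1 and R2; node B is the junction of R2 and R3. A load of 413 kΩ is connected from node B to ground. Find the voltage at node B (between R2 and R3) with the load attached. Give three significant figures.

At node B, R3 is in parallel with the load: R3‖R_L = 43.08 kΩ.
Below node A the resistance is R2 + (R3‖R_L) = 49.77 kΩ, so V_A = 23.1 × 49.77/76.37 = 15.05 V.
Then V_B = V_A × (R3‖R_L)/(R2 + R3‖R_L) = 15.05 × 43.08/49.77 = 13.0 V.

V ≈ 13.0 V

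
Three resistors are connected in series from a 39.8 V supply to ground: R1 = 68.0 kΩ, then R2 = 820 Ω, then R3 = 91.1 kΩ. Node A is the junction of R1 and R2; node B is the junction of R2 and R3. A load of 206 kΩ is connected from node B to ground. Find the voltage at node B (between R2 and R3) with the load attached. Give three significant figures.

V ≈ 19.0 V

At node B, R3 is in parallel with the load: R3‖R_L = 63170 Ω.
Below node A the resistance is R2 + (R3‖R_L) = 63990 Ω, so V_A = 39.8 × 63990/132000 = 19.29 V.
Then V_B = V_A × (R3‖R_L)/(R2 + R3‖R_L) = 19.29 × 63170/63990 = 19.0 V.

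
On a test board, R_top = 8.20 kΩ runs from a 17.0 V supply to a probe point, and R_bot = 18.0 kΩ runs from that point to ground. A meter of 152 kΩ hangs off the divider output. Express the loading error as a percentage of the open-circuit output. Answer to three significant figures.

The divider's output (Thévenin) resistance is R_top‖R_bot = 5.634 kΩ.
Fractional drop under load = R_th/(R_th + R_L) = 5.634 / (5.634 + 152) = 0.03574.
So the output falls by 3.57 %.

3.57 %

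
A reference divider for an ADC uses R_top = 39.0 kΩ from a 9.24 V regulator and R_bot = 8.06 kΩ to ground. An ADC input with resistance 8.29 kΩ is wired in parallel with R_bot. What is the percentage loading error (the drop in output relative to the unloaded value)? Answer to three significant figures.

44.6 %

The divider's output (Thévenin) resistance is R_top‖R_bot = 6.680 kΩ.
Fractional drop under load = R_th/(R_th + R_L) = 6.680 / (6.680 + 8.29) = 0.4462.
So the output falls by 44.6 %.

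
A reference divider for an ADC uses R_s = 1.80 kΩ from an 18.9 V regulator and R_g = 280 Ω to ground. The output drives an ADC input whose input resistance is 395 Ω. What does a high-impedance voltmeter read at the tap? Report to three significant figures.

The load sits in parallel with R_g: R_g‖R_L = (280 × 395) / (280 + 395) = 163.9 Ω.
V_out = 18.9 × 163.9 / (1800 + 163.9) = 18.9 × 163.9/1964 = 1.58 V.
(Unloaded it would have been 2.54 V.)

V_out ≈ 1.58 V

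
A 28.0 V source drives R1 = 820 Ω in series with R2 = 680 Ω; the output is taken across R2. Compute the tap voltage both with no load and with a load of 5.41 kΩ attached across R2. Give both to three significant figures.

Open-circuit: V = 28.0 × 680/(820 + 680) = 12.7 V.
With the load, R2 becomes R2‖R_L = 604.1 Ω, so V = 28.0 × 604.1/1424 = 11.9 V.

Unloaded: 12.7 V; loaded: 11.9 V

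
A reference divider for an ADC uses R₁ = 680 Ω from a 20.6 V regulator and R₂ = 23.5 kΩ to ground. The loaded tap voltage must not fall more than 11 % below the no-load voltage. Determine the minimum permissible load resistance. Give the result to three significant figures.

Output resistance R_th = R₁‖R₂ = (680 × 23500)/24180 = 660.9 Ω.
The fractional drop is R_th/(R_th + R_L); requiring this ≤ 0.110 gives R_L ≥ R_th(1/0.110 − 1) = 660.9 × 8.091 = 5.35 kΩ.

R_L(min) ≈ 5.35 kΩ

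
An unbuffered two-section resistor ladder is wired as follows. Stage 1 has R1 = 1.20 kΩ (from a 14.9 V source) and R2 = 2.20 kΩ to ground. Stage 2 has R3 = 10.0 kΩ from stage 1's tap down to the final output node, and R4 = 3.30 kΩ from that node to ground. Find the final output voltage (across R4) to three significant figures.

Stage 2 presents R3+R4 = 13.30 kΩ as a load on stage 1's tap.
Stage 1's lower leg becomes R2‖(R3+R4) = 1.888 kΩ, so V_mid = 14.9 × 1.888/3.088 = 9.109 V.
Stage 2 is itself unloaded: V_out = V_mid × R4/(R3+R4) = 9.109 × 3.30/13.30 = 2.26 V.

V_out ≈ 2.26 V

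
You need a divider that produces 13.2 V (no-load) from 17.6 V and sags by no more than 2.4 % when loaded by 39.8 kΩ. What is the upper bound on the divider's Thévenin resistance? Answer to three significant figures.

R_th ≤ 979 Ω

Loading drop = R_th/(R_th + R_L) ≤ 0.0240, so R_th ≤ R_L · ε/(1−ε) = 39.8 kΩ × 0.0240/0.9760 = 979 Ω.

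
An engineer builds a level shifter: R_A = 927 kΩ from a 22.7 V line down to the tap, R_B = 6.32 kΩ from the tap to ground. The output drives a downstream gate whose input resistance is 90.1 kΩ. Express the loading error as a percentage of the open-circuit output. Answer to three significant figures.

6.51 %

The divider's output (Thévenin) resistance is R_A‖R_B = 6.277 kΩ.
Fractional drop under load = R_th/(R_th + R_L) = 6.277 / (6.277 + 90.1) = 0.06513.
So the output falls by 6.51 %.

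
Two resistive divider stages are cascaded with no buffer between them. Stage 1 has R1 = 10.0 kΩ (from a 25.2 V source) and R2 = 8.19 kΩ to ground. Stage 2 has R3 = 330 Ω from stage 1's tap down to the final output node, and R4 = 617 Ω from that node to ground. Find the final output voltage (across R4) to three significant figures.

V_out ≈ 1.28 V

Stage 2 presents R3+R4 = 947.0 Ω as a load on stage 1's tap.
Stage 1's lower leg becomes R2‖(R3+R4) = 848.8 Ω, so V_mid = 25.2 × 848.8/10850 = 1.972 V.
Stage 2 is itself unloaded: V_out = V_mid × R4/(R3+R4) = 1.972 × 617/947.0 = 1.28 V.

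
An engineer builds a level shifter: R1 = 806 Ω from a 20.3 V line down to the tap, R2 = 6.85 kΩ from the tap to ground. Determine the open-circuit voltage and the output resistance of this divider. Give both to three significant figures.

V_th is the open-circuit tap voltage: 20.3 × 6850/(806 + 6850) = 18.2 V.
With the supply zeroed, R1 and R2 appear in parallel from the tap: R_th = R1‖R2 = (806 × 6850)/7656 = 721 Ω.

V_th = 18.2 V, R_th = 721 Ω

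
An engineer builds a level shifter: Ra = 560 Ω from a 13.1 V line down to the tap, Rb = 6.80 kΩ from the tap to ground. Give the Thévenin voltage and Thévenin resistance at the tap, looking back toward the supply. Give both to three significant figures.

V_th = 12.1 V, R_th = 517 Ω

V_th is the open-circuit tap voltage: 13.1 × 6800/(560 + 6800) = 12.1 V.
With the supply zeroed, Ra and Rb appear in parallel from the tap: R_th = Ra‖Rb = (560 × 6800)/7360 = 517 Ω.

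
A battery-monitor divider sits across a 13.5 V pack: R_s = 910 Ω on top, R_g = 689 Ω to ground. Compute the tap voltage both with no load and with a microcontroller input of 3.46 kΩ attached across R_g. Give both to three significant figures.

Unloaded: 5.82 V; loaded: 5.22 V

Open-circuit: V = 13.5 × 689/(910 + 689) = 5.82 V.
With the load, R_g becomes R_g‖R_L = 574.6 Ω, so V = 13.5 × 574.6/1485 = 5.22 V.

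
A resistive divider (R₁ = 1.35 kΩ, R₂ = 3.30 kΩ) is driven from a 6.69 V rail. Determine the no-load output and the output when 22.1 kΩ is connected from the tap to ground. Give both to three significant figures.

Unloaded: 4.75 V; loaded: 4.55 V

Open-circuit: V = 6.69 × 3.30/(1.35 + 3.30) = 4.75 V.
With the load, R₂ becomes R₂‖R_L = 2.871 kΩ, so V = 6.69 × 2.871/4.221 = 4.55 V.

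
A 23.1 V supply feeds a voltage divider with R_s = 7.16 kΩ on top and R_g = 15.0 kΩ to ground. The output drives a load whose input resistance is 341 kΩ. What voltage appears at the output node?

V_out ≈ 15.4 V

The load sits in parallel with R_g: R_g‖R_L = (15.0 × 341) / (15.0 + 341) = 14.37 kΩ.
V_out = 23.1 × 14.37 / (7.16 + 14.37) = 23.1 × 14.37/21.53 = 15.4 V.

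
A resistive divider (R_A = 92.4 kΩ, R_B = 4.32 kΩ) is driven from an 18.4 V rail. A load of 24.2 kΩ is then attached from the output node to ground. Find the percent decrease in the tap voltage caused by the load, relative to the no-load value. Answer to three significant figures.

The divider's output (Thévenin) resistance is R_A‖R_B = 4.127 kΩ.
Fractional drop under load = R_th/(R_th + R_L) = 4.127 / (4.127 + 24.2) = 0.1457.
So the output falls by 14.6 %.

14.6 %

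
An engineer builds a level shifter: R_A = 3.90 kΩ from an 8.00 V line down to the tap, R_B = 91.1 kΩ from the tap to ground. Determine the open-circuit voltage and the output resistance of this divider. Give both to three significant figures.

V_th = 7.67 V, R_th = 3.74 kΩ

V_th is the open-circuit tap voltage: 8.00 × 91.1/(3.90 + 91.1) = 7.67 V.
With the supply zeroed, R_A and R_B appear in parallel from the tap: R_th = R_A‖R_B = (3.90 × 91.1)/95.00 = 3.74 kΩ.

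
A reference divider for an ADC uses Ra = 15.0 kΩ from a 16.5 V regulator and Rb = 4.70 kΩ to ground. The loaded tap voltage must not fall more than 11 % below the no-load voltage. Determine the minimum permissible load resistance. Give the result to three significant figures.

R_L(min) ≈ 29.0 kΩ

Output resistance R_th = Ra‖Rb = (15.0 × 4.70)/19.70 = 3.579 kΩ.
The fractional drop is R_th/(R_th + R_L); requiring this ≤ 0.110 gives R_L ≥ R_th(1/0.110 − 1) = 3.579 × 8.091 = 29.0 kΩ.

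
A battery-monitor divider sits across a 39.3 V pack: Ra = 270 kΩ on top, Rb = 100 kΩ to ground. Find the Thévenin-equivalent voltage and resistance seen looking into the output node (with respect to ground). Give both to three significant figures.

V_th = 10.6 V, R_th = 73.0 kΩ

V_th is the open-circuit tap voltage: 39.3 × 100/(270 + 100) = 10.6 V.
With the supply zeroed, Ra and Rb appear in parallel from the tap: R_th = Ra‖Rb = (270 × 100)/370.0 = 73.0 kΩ.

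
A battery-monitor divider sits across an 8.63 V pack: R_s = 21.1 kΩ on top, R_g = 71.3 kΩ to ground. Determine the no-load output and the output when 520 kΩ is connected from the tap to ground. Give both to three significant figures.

Open-circuit: V = 8.63 × 71.3/(21.1 + 71.3) = 6.66 V.
With the load, R_g becomes R_g‖R_L = 62.70 kΩ, so V = 8.63 × 62.70/83.80 = 6.46 V.

Unloaded: 6.66 V; loaded: 6.46 V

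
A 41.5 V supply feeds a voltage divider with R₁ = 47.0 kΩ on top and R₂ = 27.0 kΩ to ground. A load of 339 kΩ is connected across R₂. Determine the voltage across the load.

V_out ≈ 14.4 V

The load sits in parallel with R₂: R₂‖R_L = (27.0 × 339) / (27.0 + 339) = 25.01 kΩ.
V_out = 41.5 × 25.01 / (47.0 + 25.01) = 41.5 × 25.01/72.01 = 14.4 V.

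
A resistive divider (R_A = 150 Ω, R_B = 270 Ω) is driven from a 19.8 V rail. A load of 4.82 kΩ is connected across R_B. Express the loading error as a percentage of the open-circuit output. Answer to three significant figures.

1.96 %

The divider's output (Thévenin) resistance is R_A‖R_B = 96.43 Ω.
Fractional drop under load = R_th/(R_th + R_L) = 96.43 / (96.43 + 4820) = 0.01961.
So the output falls by 1.96 %.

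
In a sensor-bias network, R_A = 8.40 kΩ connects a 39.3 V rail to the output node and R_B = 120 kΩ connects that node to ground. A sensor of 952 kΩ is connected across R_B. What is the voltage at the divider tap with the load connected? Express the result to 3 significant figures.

The load sits in parallel with R_B: R_B‖R_L = (120 × 952) / (120 + 952) = 106.6 kΩ.
V_out = 39.3 × 106.6 / (8.40 + 106.6) = 39.3 × 106.6/115.0 = 36.4 V.

V_out ≈ 36.4 V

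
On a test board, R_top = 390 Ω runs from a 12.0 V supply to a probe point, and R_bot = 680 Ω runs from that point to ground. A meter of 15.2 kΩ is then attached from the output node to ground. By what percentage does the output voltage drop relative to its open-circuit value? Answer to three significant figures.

The divider's output (Thévenin) resistance is R_top‖R_bot = 247.9 Ω.
Fractional drop under load = R_th/(R_th + R_L) = 247.9 / (247.9 + 15200) = 0.01604.
So the output falls by 1.60 %.

1.60 %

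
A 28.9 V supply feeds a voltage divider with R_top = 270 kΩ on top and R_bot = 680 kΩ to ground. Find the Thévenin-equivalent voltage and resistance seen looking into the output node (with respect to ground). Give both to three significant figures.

V_th is the open-circuit tap voltage: 28.9 × 680/(270 + 680) = 20.7 V.
With the supply zeroed, R_top and R_bot appear in parallel from the tap: R_th = R_top‖R_bot = (270 × 680)/950.0 = 193 kΩ.

V_th = 20.7 V, R_th = 193 kΩ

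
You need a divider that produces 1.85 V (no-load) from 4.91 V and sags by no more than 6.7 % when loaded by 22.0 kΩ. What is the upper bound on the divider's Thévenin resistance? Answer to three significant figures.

R_th ≤ 1.58 kΩ

Loading drop = R_th/(R_th + R_L) ≤ 0.0670, so R_th ≤ R_L · ε/(1−ε) = 22.0 kΩ × 0.0670/0.9330 = 1.58 kΩ.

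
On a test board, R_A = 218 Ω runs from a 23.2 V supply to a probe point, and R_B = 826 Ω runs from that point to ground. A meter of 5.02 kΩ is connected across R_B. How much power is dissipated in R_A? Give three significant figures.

Total resistance from the source is R_A + (R_B‖R_L) = 927.3 Ω, so I = 23.2/927.3 Ω = 25.02 mA.
P = I²·R_A = (25.02 mA)² × 218 Ω = 136 mW.

P ≈ 136 mW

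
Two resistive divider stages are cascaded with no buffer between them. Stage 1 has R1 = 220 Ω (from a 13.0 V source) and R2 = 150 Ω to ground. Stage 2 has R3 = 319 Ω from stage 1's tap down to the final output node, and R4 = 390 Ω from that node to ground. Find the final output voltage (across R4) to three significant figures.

V_out ≈ 2.58 V

Stage 2 presents R3+R4 = 709.0 Ω as a load on stage 1's tap.
Stage 1's lower leg becomes R2‖(R3+R4) = 123.8 Ω, so V_mid = 13.0 × 123.8/343.8 = 4.681 V.
Stage 2 is itself unloaded: V_out = V_mid × R4/(R3+R4) = 4.681 × 390/709.0 = 2.58 V.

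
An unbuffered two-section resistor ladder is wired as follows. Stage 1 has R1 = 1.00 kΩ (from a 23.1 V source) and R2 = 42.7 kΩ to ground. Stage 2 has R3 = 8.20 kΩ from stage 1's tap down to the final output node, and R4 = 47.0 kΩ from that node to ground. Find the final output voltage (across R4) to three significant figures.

Stage 2 presents R3+R4 = 55.20 kΩ as a load on stage 1's tap.
Stage 1's lower leg becomes R2‖(R3+R4) = 24.08 kΩ, so V_mid = 23.1 × 24.08/25.08 = 22.18 V.
Stage 2 is itself unloaded: V_out = V_mid × R4/(R3+R4) = 22.18 × 47.0/55.20 = 18.9 V.

V_out ≈ 18.9 V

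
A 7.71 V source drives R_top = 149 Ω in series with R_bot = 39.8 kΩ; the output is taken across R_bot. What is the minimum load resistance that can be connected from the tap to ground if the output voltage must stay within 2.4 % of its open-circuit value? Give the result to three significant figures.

Output resistance R_th = R_top‖R_bot = (149 × 39800)/39950 = 148.4 Ω.
The fractional drop is R_th/(R_th + R_L); requiring this ≤ 0.0240 gives R_L ≥ R_th(1/0.0240 − 1) = 148.4 × 40.67 = 6.04 kΩ.

R_L(min) ≈ 6.04 kΩ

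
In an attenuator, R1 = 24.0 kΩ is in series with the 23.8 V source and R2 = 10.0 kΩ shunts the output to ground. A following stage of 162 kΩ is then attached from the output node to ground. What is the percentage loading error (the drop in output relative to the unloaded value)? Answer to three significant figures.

4.18 %

The divider's output (Thévenin) resistance is R1‖R2 = 7.059 kΩ.
Fractional drop under load = R_th/(R_th + R_L) = 7.059 / (7.059 + 162) = 0.04175.
So the output falls by 4.18 %.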